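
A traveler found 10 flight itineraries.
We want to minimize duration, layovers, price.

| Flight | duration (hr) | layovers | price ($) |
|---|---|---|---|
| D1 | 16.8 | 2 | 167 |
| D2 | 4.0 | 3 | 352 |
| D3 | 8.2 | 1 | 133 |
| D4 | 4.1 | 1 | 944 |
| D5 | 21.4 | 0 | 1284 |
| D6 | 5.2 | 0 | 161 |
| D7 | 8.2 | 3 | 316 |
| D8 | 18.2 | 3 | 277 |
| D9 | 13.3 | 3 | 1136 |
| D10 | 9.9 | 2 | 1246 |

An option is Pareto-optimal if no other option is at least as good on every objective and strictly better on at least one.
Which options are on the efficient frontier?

D1: dominated by D3 (duration 8.2≤16.8, layovers 1≤2, price 133≤167).
D2: not dominated (best duration).
D3: not dominated (best price).
D4: not dominated.
D5: dominated by D6 (duration 5.2≤21.4, layovers 0≤0, price 161≤1284).
D6: not dominated.
D7: dominated by D3 (duration 8.2≤8.2, layovers 1≤3, price 133≤316).
D8: dominated by D1 (duration 16.8≤18.2, layovers 2≤3, price 167≤277).
D9: dominated by D2 (duration 4.0≤13.3, layovers 3≤3, price 352≤1136).
D10: dominated by D3 (duration 8.2≤9.9, layovers 1≤2, price 133≤1246).

D2, D3, D4, D6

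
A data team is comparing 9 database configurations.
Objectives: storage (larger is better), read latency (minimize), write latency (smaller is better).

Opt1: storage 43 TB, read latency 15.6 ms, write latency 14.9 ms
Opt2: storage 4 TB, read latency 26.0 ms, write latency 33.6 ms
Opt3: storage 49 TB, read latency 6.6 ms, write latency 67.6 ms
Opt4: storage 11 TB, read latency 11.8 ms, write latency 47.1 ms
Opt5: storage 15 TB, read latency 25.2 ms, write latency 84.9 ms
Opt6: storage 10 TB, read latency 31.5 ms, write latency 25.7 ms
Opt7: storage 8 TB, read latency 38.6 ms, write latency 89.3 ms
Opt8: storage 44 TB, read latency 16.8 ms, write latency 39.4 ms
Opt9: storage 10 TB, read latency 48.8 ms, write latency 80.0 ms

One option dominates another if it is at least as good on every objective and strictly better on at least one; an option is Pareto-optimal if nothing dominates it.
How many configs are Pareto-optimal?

Opt1: not dominated (best write latency).
Opt2: dominated by Opt1 (storage 43≥4, read latency 15.6≤26.0, write latency 14.9≤33.6).
Opt3: not dominated (best storage).
Opt4: not dominated.
Opt5: dominated by Opt1 (storage 43≥15, read latency 15.6≤25.2, write latency 14.9≤84.9).
Opt6: dominated by Opt1 (storage 43≥10, read latency 15.6≤31.5, write latency 14.9≤25.7).
Opt7: dominated by Opt1 (storage 43≥8, read latency 15.6≤38.6, write latency 14.9≤89.3).
Opt8: not dominated.
Opt9: dominated by Opt1 (storage 43≥10, read latency 15.6≤48.8, write latency 14.9≤80.0).
Pareto-optimal: Opt1, Opt3, Opt4, Opt8 → 4.

4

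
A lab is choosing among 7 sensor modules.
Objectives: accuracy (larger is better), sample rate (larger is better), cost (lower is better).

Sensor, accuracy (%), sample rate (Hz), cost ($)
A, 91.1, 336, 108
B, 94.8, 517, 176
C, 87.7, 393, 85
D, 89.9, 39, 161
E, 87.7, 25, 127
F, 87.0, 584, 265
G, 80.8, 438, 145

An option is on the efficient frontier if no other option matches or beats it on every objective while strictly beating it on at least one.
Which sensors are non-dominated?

A, B, C, F, G

A: not dominated.
B: not dominated (best accuracy).
C: not dominated (best cost).
D: dominated by A (accuracy 91.1≥89.9, sample rate 336≥39, cost 108≤161).
E: dominated by A (accuracy 91.1≥87.7, sample rate 336≥25, cost 108≤127).
F: not dominated (best sample rate).
G: not dominated.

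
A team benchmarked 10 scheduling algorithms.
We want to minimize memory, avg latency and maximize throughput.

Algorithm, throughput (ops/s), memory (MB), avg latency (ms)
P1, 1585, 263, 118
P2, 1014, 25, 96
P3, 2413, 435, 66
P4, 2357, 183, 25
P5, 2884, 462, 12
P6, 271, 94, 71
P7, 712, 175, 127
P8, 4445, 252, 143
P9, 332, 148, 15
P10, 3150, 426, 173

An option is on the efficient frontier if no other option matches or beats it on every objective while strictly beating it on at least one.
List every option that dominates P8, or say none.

P1: worse on throughput (1585 vs 4445).
P2: worse on throughput (1014 vs 4445).
P3: worse on throughput (2413 vs 4445).
P4: worse on throughput (2357 vs 4445).
P5: worse on throughput (2884 vs 4445).
P6: worse on throughput (271 vs 4445).
P7: worse on throughput (712 vs 4445).
P9: worse on throughput (332 vs 4445).
P10: worse on throughput (3150 vs 4445).
No option dominates P8.

none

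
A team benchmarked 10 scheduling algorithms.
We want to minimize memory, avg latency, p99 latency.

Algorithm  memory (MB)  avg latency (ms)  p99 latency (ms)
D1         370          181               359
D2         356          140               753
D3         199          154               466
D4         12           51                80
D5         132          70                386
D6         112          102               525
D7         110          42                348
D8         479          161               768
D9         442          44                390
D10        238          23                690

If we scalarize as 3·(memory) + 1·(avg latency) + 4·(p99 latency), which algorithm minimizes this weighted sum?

D4

D1: 3·370 + 1·181 + 4·359 = 2727
D2: 3·356 + 1·140 + 4·753 = 4220
D3: 3·199 + 1·154 + 4·466 = 2615
D4: 3·12 + 1·51 + 4·80 = 407
D5: 3·132 + 1·70 + 4·386 = 2010
D6: 3·112 + 1·102 + 4·525 = 2538
D7: 3·110 + 1·42 + 4·348 = 1764
D8: 3·479 + 1·161 + 4·768 = 4670
D9: 3·442 + 1·44 + 4·390 = 2930
D10: 3·238 + 1·23 + 4·690 = 3497
Lowest: D4 at 407.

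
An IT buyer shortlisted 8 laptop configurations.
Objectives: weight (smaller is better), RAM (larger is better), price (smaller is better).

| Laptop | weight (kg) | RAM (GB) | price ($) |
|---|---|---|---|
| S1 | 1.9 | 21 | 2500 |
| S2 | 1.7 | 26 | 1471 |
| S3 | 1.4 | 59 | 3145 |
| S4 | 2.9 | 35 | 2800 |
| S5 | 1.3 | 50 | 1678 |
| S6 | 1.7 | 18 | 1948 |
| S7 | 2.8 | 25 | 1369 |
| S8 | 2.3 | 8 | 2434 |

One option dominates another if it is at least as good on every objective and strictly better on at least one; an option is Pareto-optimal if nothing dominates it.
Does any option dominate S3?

S1: worse on weight (1.9 vs 1.4).
S2: worse on weight (1.7 vs 1.4).
S4: worse on weight (2.9 vs 1.4).
S5: worse on RAM (50 vs 59).
S6: worse on weight (1.7 vs 1.4).
S7: worse on weight (2.8 vs 1.4).
S8: worse on weight (2.3 vs 1.4).
No option is at least as good as S3 on every objective and strictly better on one.

No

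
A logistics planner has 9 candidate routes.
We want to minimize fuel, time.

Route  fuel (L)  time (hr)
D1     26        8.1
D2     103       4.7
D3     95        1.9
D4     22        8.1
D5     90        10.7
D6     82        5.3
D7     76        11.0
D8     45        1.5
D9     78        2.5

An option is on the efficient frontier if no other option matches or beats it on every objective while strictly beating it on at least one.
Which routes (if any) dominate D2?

D3: fuel 95≤103, time 1.9≤4.7 — dominates D2.
D8: fuel 45≤103, time 1.5≤4.7 — dominates D2.
D9: fuel 78≤103, time 2.5≤4.7 — dominates D2.
Others (D1, D4, D5, D6, D7) are each worse than D2 on at least one objective.

D3, D8, D9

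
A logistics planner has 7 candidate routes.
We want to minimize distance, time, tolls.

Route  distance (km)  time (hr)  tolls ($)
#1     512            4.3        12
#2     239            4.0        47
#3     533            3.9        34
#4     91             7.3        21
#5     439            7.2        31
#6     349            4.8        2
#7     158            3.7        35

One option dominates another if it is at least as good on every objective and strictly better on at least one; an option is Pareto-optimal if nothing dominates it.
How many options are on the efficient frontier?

#1: not dominated.
#2: dominated by #7 (distance 158≤239, time 3.7≤4.0, tolls 35≤47).
#3: not dominated.
#4: not dominated (best distance).
#5: dominated by #6 (distance 349≤439, time 4.8≤7.2, tolls 2≤31).
#6: not dominated (best tolls).
#7: not dominated (best time).
Pareto-optimal: #1, #3, #4, #6, #7 → 5.

5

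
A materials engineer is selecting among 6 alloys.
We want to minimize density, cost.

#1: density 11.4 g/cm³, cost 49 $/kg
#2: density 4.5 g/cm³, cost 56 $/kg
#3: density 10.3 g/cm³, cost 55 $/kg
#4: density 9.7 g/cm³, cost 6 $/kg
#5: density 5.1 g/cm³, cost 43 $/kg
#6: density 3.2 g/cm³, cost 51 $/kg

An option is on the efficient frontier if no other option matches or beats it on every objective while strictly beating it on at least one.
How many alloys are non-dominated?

3

#1: dominated by #4 (density 9.7≤11.4, cost 6≤49).
#2: dominated by #6 (density 3.2≤4.5, cost 51≤56).
#3: dominated by #4 (density 9.7≤10.3, cost 6≤55).
#4: not dominated (best cost).
#5: not dominated.
#6: not dominated (best density).
Pareto-optimal: #4, #5, #6 → 3.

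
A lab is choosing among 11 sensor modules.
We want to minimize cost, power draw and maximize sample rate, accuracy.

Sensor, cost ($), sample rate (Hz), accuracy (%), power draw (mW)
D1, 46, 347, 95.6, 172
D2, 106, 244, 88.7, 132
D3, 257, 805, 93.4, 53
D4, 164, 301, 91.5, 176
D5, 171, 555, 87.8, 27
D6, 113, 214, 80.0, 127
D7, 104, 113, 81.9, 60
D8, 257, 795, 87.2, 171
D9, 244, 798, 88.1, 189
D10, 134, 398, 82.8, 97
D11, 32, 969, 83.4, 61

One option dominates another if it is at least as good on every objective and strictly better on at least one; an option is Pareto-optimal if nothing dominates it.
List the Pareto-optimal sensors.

D1: not dominated (best accuracy).
D2: not dominated.
D3: not dominated.
D4: dominated by D1 (cost 46≤164, sample rate 347≥301, accuracy 95.6≥91.5, power draw 172≤176).
D5: not dominated (best power draw).
D6: dominated by D11 (cost 32≤113, sample rate 969≥214, accuracy 83.4≥80.0, power draw 61≤127).
D7: not dominated.
D8: dominated by D3 (cost 257≤257, sample rate 805≥795, accuracy 93.4≥87.2, power draw 53≤171).
D9: not dominated.
D10: dominated by D11 (cost 32≤134, sample rate 969≥398, accuracy 83.4≥82.8, power draw 61≤97).
D11: not dominated (best cost).

D1, D2, D3, D5, D7, D9, D11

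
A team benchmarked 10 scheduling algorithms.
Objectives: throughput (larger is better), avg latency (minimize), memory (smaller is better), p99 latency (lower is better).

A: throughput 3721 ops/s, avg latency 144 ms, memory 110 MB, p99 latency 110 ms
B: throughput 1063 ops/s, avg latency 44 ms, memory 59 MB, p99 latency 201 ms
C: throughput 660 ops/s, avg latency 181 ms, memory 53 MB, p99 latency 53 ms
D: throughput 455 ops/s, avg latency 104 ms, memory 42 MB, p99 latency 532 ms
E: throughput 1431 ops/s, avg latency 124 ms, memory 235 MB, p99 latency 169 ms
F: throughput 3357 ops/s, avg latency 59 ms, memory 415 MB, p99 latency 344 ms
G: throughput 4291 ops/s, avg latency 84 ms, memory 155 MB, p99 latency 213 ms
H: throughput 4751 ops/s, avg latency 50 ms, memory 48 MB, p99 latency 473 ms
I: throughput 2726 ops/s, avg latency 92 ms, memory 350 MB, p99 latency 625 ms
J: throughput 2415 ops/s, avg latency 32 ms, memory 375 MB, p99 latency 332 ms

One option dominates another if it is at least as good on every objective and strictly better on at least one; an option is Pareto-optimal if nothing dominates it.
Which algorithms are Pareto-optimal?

A, B, C, D, E, F, G, H, J

A: not dominated.
B: not dominated.
C: not dominated (best p99 latency).
D: not dominated (best memory).
E: not dominated.
F: not dominated.
G: not dominated.
H: not dominated (best throughput).
I: dominated by G (throughput 4291≥2726, avg latency 84≤92, memory 155≤350, p99 latency 213≤625).
J: not dominated (best avg latency).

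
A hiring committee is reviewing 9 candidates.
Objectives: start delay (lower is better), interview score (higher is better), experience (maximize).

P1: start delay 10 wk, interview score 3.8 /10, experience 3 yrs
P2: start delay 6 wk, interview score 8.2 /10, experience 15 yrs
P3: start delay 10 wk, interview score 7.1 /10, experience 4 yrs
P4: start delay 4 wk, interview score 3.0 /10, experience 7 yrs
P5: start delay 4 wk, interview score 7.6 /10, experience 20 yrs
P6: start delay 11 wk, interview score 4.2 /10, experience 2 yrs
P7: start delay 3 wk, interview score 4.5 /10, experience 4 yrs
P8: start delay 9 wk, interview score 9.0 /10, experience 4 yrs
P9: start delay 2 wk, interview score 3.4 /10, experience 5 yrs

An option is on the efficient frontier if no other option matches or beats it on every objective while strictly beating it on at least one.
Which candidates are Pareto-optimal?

P2, P5, P7, P8, P9

P1: dominated by P2 (start delay 6≤10, interview score 8.2≥3.8, experience 15≥3).
P2: not dominated.
P3: dominated by P2 (start delay 6≤10, interview score 8.2≥7.1, experience 15≥4).
P4: dominated by P5 (start delay 4≤4, interview score 7.6≥3.0, experience 20≥7).
P5: not dominated (best experience).
P6: dominated by P2 (start delay 6≤11, interview score 8.2≥4.2, experience 15≥2).
P7: not dominated.
P8: not dominated (best interview score).
P9: not dominated (best start delay).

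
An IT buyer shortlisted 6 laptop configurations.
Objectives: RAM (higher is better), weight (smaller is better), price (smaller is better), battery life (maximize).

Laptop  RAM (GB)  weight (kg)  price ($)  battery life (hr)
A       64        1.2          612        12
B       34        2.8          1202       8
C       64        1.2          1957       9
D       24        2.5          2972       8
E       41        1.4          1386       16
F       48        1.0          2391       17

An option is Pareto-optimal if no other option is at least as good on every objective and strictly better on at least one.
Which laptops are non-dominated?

A, E, F

A: not dominated (best price).
B: dominated by A (RAM 64≥34, weight 1.2≤2.8, price 612≤1202, battery life 12≥8).
C: dominated by A (RAM 64≥64, weight 1.2≤1.2, price 612≤1957, battery life 12≥9).
D: dominated by A (RAM 64≥24, weight 1.2≤2.5, price 612≤2972, battery life 12≥8).
E: not dominated.
F: not dominated (best weight).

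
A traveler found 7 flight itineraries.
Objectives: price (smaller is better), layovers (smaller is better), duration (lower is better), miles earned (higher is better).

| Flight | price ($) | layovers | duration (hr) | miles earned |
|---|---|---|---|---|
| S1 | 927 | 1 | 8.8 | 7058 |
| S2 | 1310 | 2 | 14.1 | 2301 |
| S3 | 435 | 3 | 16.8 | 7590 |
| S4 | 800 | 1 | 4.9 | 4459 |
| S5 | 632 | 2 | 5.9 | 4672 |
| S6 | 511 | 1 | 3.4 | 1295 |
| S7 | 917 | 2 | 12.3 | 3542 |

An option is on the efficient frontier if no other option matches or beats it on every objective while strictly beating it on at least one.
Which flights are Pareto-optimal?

S1: not dominated.
S2: dominated by S1 (price 927≤1310, layovers 1≤2, duration 8.8≤14.1, miles earned 7058≥2301).
S3: not dominated (best price).
S4: not dominated.
S5: not dominated.
S6: not dominated (best duration).
S7: dominated by S4 (price 800≤917, layovers 1≤2, duration 4.9≤12.3, miles earned 4459≥3542).

S1, S3, S4, S5, S6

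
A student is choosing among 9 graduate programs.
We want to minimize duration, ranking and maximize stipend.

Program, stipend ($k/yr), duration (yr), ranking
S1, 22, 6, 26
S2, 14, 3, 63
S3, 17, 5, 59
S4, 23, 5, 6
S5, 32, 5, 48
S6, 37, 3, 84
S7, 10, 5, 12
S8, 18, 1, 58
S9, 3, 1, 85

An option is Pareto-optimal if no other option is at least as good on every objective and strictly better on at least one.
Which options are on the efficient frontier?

S1: dominated by S4 (stipend 23≥22, duration 5≤6, ranking 6≤26).
S2: dominated by S8 (stipend 18≥14, duration 1≤3, ranking 58≤63).
S3: dominated by S4 (stipend 23≥17, duration 5≤5, ranking 6≤59).
S4: not dominated (best ranking).
S5: not dominated.
S6: not dominated (best stipend).
S7: dominated by S4 (stipend 23≥10, duration 5≤5, ranking 6≤12).
S8: not dominated.
S9: dominated by S8 (stipend 18≥3, duration 1≤1, ranking 58≤85).

S4, S5, S6, S8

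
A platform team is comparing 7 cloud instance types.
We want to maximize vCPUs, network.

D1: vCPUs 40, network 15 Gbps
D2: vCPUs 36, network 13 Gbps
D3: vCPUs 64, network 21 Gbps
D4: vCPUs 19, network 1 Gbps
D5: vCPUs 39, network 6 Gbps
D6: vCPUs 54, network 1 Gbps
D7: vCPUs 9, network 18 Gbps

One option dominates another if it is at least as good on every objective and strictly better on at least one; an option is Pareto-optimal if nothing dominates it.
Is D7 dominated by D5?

D5 vs D7: D5 is worse on network (6 vs 18), so it does not dominate D7.

No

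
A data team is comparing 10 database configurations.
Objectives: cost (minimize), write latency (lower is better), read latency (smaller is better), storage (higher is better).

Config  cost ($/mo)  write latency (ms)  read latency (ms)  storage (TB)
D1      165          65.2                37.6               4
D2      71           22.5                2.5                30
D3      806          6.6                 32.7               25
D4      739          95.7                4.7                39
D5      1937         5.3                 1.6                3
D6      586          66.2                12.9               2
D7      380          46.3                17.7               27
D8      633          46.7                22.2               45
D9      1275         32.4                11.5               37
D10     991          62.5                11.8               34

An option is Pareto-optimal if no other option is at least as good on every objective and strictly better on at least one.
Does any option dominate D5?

D1: worse on write latency (65.2 vs 5.3).
D2: worse on write latency (22.5 vs 5.3).
D3: worse on write latency (6.6 vs 5.3).
D4: worse on write latency (95.7 vs 5.3).
D6: worse on write latency (66.2 vs 5.3).
D7: worse on write latency (46.3 vs 5.3).
D8: worse on write latency (46.7 vs 5.3).
D9: worse on write latency (32.4 vs 5.3).
D10: worse on write latency (62.5 vs 5.3).
No option is at least as good as D5 on every objective and strictly better on one.

No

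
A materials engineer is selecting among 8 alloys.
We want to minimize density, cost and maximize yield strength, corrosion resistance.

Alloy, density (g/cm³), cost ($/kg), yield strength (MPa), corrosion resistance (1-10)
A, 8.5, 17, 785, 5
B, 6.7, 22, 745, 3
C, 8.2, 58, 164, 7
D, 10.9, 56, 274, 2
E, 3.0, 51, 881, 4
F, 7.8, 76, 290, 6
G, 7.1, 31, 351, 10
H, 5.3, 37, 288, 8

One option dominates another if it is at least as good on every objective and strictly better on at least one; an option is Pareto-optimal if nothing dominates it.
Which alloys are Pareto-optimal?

A: not dominated (best cost).
B: not dominated.
C: dominated by G (density 7.1≤8.2, cost 31≤58, yield strength 351≥164, corrosion resistance 10≥7).
D: dominated by A (density 8.5≤10.9, cost 17≤56, yield strength 785≥274, corrosion resistance 5≥2).
E: not dominated (best density).
F: dominated by G (density 7.1≤7.8, cost 31≤76, yield strength 351≥290, corrosion resistance 10≥6).
G: not dominated (best corrosion resistance).
H: not dominated.

A, B, E, G, H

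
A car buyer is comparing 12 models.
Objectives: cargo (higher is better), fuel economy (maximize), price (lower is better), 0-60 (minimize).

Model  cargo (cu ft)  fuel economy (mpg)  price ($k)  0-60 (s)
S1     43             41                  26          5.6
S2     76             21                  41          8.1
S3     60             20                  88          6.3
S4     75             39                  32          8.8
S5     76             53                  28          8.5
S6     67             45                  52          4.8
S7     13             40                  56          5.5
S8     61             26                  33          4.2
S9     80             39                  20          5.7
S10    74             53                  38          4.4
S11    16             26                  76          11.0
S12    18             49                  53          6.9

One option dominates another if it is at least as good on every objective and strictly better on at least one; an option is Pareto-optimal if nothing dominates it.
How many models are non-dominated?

5

S1: not dominated.
S2: dominated by S9 (cargo 80≥76, fuel economy 39≥21, price 20≤41, 0-60 5.7≤8.1).
S3: dominated by S6 (cargo 67≥60, fuel economy 45≥20, price 52≤88, 0-60 4.8≤6.3).
S4: dominated by S5 (cargo 76≥75, fuel economy 53≥39, price 28≤32, 0-60 8.5≤8.8).
S5: not dominated.
S6: dominated by S10 (cargo 74≥67, fuel economy 53≥45, price 38≤52, 0-60 4.4≤4.8).
S7: dominated by S6 (cargo 67≥13, fuel economy 45≥40, price 52≤56, 0-60 4.8≤5.5).
S8: not dominated (best 0-60).
S9: not dominated (best cargo).
S10: not dominated.
S11: dominated by S1 (cargo 43≥16, fuel economy 41≥26, price 26≤76, 0-60 5.6≤11.0).
S12: dominated by S10 (cargo 74≥18, fuel economy 53≥49, price 38≤53, 0-60 4.4≤6.9).
Pareto-optimal: S1, S5, S8, S9, S10 → 5.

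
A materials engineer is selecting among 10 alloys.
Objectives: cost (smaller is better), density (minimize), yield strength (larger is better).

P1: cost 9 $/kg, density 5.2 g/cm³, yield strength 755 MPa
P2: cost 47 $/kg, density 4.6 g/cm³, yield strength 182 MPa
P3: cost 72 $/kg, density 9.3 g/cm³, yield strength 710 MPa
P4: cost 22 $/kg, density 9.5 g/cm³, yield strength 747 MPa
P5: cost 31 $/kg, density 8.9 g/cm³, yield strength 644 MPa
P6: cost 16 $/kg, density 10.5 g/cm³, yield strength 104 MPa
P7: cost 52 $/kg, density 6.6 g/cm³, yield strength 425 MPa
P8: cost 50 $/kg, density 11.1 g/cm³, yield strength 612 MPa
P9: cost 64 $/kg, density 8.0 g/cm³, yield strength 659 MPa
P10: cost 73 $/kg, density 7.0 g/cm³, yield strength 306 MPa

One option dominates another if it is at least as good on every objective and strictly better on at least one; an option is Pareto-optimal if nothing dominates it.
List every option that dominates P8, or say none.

P1, P4, P5

P1: cost 9≤50, density 5.2≤11.1, yield strength 755≥612 — dominates P8.
P4: cost 22≤50, density 9.5≤11.1, yield strength 747≥612 — dominates P8.
P5: cost 31≤50, density 8.9≤11.1, yield strength 644≥612 — dominates P8.
Others (P2, P3, P6, P7, P9, P10) are each worse than P8 on at least one objective.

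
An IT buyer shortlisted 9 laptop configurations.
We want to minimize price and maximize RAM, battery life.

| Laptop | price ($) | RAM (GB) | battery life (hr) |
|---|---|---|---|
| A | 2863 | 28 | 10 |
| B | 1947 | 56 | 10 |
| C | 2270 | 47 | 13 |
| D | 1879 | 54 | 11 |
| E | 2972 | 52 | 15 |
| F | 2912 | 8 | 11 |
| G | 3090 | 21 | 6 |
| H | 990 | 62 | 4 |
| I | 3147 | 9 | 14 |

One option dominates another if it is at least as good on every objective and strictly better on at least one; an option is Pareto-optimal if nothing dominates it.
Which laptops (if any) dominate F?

C: price 2270≤2912, RAM 47≥8, battery life 13≥11 — dominates F.
D: price 1879≤2912, RAM 54≥8, battery life 11≥11 — dominates F.
Others (A, B, E, G, H, I) are each worse than F on at least one objective.

C, D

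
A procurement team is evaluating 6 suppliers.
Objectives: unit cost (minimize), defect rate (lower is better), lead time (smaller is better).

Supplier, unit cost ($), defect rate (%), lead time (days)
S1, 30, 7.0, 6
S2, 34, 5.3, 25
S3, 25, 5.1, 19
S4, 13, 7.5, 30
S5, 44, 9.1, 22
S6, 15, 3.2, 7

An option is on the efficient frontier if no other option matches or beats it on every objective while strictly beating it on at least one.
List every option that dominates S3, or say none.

S6

S6: unit cost 15≤25, defect rate 3.2≤5.1, lead time 7≤19 — dominates S3.
Others (S1, S2, S4, S5) are each worse than S3 on at least one objective.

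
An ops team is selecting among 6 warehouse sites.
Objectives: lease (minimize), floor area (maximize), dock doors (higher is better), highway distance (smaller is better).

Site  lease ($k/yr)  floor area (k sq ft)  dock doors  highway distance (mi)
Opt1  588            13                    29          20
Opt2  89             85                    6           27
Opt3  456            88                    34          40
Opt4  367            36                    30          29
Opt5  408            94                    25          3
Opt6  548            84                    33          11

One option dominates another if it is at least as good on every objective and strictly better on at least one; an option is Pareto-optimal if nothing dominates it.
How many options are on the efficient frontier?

Opt1: dominated by Opt6 (lease 548≤588, floor area 84≥13, dock doors 33≥29, highway distance 11≤20).
Opt2: not dominated (best lease).
Opt3: not dominated (best dock doors).
Opt4: not dominated.
Opt5: not dominated (best floor area).
Opt6: not dominated.
Pareto-optimal: Opt2, Opt3, Opt4, Opt5, Opt6 → 5.

5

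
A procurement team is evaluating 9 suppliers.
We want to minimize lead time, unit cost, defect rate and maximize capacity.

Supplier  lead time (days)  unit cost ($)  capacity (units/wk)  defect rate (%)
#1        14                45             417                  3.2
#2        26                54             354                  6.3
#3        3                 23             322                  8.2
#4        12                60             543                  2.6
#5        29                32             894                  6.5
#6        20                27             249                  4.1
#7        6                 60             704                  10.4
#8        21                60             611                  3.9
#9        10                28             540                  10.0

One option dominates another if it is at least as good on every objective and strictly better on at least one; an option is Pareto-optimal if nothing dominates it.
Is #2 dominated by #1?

Yes

#1 vs #2: lead time 14≤26, unit cost 45≤54, capacity 417≥354, defect rate 3.2≤6.3 — #1 is at least as good on every objective with at least one strict improvement.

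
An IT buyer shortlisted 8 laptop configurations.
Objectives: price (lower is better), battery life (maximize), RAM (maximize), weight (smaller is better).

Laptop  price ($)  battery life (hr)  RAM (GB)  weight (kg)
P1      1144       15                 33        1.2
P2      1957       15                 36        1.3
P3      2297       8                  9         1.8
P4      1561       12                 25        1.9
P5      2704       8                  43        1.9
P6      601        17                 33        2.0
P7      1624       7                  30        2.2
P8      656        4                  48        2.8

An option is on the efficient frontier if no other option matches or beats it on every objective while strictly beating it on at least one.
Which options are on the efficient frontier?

P1, P2, P5, P6, P8

P1: not dominated (best weight).
P2: not dominated.
P3: dominated by P1 (price 1144≤2297, battery life 15≥8, RAM 33≥9, weight 1.2≤1.8).
P4: dominated by P1 (price 1144≤1561, battery life 15≥12, RAM 33≥25, weight 1.2≤1.9).
P5: not dominated.
P6: not dominated (best price).
P7: dominated by P1 (price 1144≤1624, battery life 15≥7, RAM 33≥30, weight 1.2≤2.2).
P8: not dominated (best RAM).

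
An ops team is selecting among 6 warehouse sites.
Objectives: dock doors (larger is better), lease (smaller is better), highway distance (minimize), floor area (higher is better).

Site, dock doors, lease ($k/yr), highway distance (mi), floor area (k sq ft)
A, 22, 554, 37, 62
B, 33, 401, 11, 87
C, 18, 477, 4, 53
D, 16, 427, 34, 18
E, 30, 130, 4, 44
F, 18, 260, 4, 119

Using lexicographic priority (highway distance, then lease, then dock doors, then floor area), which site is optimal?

E

First minimize highway distance: best is 4, kept {C, E, F}.
Then minimize lease: best is 130, kept {E}.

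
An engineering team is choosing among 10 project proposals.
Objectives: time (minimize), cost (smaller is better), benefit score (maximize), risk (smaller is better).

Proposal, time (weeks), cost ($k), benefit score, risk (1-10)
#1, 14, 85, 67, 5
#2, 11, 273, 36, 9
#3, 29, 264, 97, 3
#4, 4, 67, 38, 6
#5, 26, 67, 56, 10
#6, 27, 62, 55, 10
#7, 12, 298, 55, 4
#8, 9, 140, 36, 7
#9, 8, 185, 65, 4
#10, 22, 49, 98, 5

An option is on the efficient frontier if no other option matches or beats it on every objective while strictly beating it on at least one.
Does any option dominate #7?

#9 vs #7: time 8≤12, cost 185≤298, benefit score 65≥55, risk 4≤4 — #9 is at least as good on every objective and strictly better on at least one, so #9 dominates #7.

Yes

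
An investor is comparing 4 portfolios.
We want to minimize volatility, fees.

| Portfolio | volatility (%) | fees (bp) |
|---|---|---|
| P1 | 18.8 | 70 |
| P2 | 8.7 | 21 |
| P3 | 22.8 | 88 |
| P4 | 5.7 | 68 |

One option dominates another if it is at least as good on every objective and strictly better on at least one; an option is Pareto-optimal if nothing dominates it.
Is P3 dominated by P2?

P2 vs P3: volatility 8.7≤22.8, fees 21≤88 — P2 is at least as good on every objective with at least one strict improvement.

Yes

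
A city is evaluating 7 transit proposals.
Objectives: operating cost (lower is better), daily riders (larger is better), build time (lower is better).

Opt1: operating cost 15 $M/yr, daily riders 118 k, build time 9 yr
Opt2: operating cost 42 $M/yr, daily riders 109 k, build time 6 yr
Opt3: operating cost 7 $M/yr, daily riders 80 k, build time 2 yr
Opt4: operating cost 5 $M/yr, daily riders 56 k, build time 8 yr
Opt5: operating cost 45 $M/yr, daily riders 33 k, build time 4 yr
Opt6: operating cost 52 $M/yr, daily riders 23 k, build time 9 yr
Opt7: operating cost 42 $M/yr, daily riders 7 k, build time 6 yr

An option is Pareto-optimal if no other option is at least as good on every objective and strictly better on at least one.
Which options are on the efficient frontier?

Opt1, Opt2, Opt3, Opt4

Opt1: not dominated (best daily riders).
Opt2: not dominated.
Opt3: not dominated (best build time).
Opt4: not dominated (best operating cost).
Opt5: dominated by Opt3 (operating cost 7≤45, daily riders 80≥33, build time 2≤4).
Opt6: dominated by Opt1 (operating cost 15≤52, daily riders 118≥23, build time 9≤9).
Opt7: dominated by Opt2 (operating cost 42≤42, daily riders 109≥7, build time 6≤6).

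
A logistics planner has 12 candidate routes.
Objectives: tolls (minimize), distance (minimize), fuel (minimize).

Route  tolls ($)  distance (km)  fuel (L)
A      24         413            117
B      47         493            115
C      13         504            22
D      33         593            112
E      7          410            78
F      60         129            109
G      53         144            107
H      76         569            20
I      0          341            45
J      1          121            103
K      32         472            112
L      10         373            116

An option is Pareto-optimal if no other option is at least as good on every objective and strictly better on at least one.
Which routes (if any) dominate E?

I: tolls 0≤7, distance 341≤410, fuel 45≤78 — dominates E.
Others (A, B, C, D, F, G, H, J, K, L) are each worse than E on at least one objective.

I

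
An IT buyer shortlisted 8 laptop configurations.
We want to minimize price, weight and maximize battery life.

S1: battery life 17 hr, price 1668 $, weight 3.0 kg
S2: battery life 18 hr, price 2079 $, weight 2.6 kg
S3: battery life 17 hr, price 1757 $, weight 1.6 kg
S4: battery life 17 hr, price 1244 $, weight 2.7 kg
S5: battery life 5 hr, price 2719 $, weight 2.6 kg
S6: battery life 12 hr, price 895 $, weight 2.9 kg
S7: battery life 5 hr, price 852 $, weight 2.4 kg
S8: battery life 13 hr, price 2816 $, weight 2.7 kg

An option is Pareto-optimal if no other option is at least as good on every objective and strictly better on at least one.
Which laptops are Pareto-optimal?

S1: dominated by S4 (battery life 17≥17, price 1244≤1668, weight 2.7≤3.0).
S2: not dominated (best battery life).
S3: not dominated (best weight).
S4: not dominated.
S5: dominated by S2 (battery life 18≥5, price 2079≤2719, weight 2.6≤2.6).
S6: not dominated.
S7: not dominated (best price).
S8: dominated by S2 (battery life 18≥13, price 2079≤2816, weight 2.6≤2.7).

S2, S3, S4, S6, S7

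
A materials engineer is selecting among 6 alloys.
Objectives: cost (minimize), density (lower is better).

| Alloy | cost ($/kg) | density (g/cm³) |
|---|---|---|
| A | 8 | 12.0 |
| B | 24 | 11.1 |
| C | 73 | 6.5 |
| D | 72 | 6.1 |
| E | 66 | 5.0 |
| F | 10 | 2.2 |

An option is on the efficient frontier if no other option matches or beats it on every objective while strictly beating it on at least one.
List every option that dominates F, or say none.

none

A: worse on density (12.0 vs 2.2).
B: worse on cost (24 vs 10).
C: worse on cost (73 vs 10).
D: worse on cost (72 vs 10).
E: worse on cost (66 vs 10).
No option dominates F.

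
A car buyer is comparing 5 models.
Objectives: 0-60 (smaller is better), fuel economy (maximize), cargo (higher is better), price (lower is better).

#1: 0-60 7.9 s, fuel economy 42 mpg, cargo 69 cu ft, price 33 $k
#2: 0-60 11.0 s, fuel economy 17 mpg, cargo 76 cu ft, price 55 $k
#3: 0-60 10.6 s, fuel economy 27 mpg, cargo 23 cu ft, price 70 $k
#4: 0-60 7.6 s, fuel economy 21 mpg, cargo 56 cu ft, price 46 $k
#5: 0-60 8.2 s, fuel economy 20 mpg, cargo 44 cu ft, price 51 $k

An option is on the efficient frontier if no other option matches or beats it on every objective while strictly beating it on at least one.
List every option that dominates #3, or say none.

#1

#1: 0-60 7.9≤10.6, fuel economy 42≥27, cargo 69≥23, price 33≤70 — dominates #3.
Others (#2, #4, #5) are each worse than #3 on at least one objective.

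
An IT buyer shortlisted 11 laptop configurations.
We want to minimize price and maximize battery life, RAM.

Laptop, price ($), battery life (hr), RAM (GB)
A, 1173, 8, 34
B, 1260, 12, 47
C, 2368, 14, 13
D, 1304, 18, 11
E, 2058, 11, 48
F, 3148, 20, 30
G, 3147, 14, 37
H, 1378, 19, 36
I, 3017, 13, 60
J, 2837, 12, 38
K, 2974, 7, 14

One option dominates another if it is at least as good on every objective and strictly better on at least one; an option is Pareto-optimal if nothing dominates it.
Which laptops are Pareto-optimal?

A: not dominated (best price).
B: not dominated.
C: dominated by H (price 1378≤2368, battery life 19≥14, RAM 36≥13).
D: not dominated.
E: not dominated.
F: not dominated (best battery life).
G: not dominated.
H: not dominated.
I: not dominated (best RAM).
J: dominated by B (price 1260≤2837, battery life 12≥12, RAM 47≥38).
K: dominated by A (price 1173≤2974, battery life 8≥7, RAM 34≥14).

A, B, D, E, F, G, H, I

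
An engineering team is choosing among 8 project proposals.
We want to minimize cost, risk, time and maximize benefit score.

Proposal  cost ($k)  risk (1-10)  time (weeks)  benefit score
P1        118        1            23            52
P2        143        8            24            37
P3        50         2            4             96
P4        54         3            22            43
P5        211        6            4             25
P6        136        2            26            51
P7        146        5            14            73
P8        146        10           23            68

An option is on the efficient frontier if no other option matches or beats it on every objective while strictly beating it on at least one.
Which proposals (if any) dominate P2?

P1: cost 118≤143, risk 1≤8, time 23≤24, benefit score 52≥37 — dominates P2.
P3: cost 50≤143, risk 2≤8, time 4≤24, benefit score 96≥37 — dominates P2.
P4: cost 54≤143, risk 3≤8, time 22≤24, benefit score 43≥37 — dominates P2.
Others (P5, P6, P7, P8) are each worse than P2 on at least one objective.

P1, P3, P4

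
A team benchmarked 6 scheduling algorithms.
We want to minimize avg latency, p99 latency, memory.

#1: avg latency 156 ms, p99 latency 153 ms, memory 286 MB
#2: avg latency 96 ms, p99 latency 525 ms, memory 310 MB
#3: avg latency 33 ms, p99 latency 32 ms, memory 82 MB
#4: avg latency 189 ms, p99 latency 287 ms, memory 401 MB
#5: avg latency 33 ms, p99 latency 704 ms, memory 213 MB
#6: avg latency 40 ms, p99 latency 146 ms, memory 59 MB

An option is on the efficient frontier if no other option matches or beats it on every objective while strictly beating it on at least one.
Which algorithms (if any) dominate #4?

#1: avg latency 156≤189, p99 latency 153≤287, memory 286≤401 — dominates #4.
#3: avg latency 33≤189, p99 latency 32≤287, memory 82≤401 — dominates #4.
#6: avg latency 40≤189, p99 latency 146≤287, memory 59≤401 — dominates #4.
Others (#2, #5) are each worse than #4 on at least one objective.

#1, #3, #6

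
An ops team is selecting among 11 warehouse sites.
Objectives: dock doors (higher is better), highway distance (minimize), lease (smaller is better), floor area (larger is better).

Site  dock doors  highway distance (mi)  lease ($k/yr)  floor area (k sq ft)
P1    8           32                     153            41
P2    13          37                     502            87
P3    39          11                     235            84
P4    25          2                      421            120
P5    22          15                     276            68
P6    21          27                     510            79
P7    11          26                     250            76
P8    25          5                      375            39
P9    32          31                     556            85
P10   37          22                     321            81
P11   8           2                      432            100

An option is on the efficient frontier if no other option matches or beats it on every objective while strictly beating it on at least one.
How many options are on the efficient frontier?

P1: not dominated (best lease).
P2: dominated by P4 (dock doors 25≥13, highway distance 2≤37, lease 421≤502, floor area 120≥87).
P3: not dominated (best dock doors).
P4: not dominated (best floor area).
P5: dominated by P3 (dock doors 39≥22, highway distance 11≤15, lease 235≤276, floor area 84≥68).
P6: dominated by P3 (dock doors 39≥21, highway distance 11≤27, lease 235≤510, floor area 84≥79).
P7: dominated by P3 (dock doors 39≥11, highway distance 11≤26, lease 235≤250, floor area 84≥76).
P8: not dominated.
P9: not dominated.
P10: dominated by P3 (dock doors 39≥37, highway distance 11≤22, lease 235≤321, floor area 84≥81).
P11: dominated by P4 (dock doors 25≥8, highway distance 2≤2, lease 421≤432, floor area 120≥100).
Pareto-optimal: P1, P3, P4, P8, P9 → 5.

5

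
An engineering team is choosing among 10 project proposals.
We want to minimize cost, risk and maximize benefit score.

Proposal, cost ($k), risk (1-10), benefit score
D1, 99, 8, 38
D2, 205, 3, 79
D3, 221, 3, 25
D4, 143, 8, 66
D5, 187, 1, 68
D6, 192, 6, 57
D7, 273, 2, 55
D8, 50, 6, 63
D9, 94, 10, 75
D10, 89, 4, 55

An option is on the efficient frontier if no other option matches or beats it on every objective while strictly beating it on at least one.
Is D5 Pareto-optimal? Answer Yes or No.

Yes

D1: worse on risk (8 vs 1).
D2: worse on cost (205 vs 187).
D3: worse on cost (221 vs 187).
D4: worse on risk (8 vs 1).
D6: worse on cost (192 vs 187).
D7: worse on cost (273 vs 187).
D8: worse on risk (6 vs 1).
D9: worse on risk (10 vs 1).
D10: worse on risk (4 vs 1).
No option is at least as good as D5 on every objective and strictly better on one.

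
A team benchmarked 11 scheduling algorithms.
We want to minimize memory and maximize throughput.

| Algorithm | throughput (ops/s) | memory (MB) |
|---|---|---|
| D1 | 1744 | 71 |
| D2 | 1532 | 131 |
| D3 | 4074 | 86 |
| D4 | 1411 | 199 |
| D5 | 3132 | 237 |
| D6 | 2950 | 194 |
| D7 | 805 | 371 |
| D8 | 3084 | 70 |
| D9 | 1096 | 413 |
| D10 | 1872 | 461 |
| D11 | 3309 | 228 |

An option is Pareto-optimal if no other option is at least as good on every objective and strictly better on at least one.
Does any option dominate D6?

D3 vs D6: throughput 4074≥2950, memory 86≤194 — D3 is at least as good on every objective and strictly better on at least one, so D3 dominates D6.

Yes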